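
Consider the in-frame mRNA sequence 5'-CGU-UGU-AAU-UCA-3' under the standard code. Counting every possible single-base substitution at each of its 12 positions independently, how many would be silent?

Codon 1 (CGU, Arg): 3 synonymous substitutions.
Codon 2 (UGU, Cys): 1 synonymous substitution.
Codon 3 (AAU, Asn): 1 synonymous substitution.
Codon 4 (UCA, Ser): 3 synonymous substitutions.
Total: 3 + 1 + 1 + 3 = 8.

8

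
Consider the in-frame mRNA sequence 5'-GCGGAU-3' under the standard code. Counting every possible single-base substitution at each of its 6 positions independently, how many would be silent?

4

Codon 1 (GCG, Ala): 3 synonymous substitutions.
Codon 2 (GAU, Asp): 1 synonymous substitution.
Total: 3 + 1 = 4.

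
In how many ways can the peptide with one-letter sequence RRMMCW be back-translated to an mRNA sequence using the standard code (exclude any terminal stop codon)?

Arg: 6 codons.
Arg: 6 codons.
Met: 1 codon.
Met: 1 codon.
Cys: 2 codons.
Trp: 1 codon.
6 × 6 × 1 × 1 × 2 × 1 = 72.

72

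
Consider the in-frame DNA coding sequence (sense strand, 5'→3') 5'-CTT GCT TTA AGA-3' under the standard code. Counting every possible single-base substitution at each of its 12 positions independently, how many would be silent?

Codon 1 (CTT, Leu): 3 synonymous substitutions.
Codon 2 (GCT, Ala): 3 synonymous substitutions.
Codon 3 (TTA, Leu): 2 synonymous substitutions.
Codon 4 (AGA, Arg): 2 synonymous substitutions.
Total: 3 + 3 + 2 + 2 = 10.

10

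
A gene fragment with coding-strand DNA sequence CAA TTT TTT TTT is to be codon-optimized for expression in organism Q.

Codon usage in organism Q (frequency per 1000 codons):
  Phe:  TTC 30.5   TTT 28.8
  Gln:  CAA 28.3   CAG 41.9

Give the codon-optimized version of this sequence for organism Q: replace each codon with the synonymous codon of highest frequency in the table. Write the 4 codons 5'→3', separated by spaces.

Codon 1 (Gln): best is CAG at 41.9.
Codon 2 (Phe): best is TTC at 30.5.
Codon 3 (Phe): best is TTC at 30.5.
Codon 4 (Phe): best is TTC at 30.5.

CAG TTC TTC TTC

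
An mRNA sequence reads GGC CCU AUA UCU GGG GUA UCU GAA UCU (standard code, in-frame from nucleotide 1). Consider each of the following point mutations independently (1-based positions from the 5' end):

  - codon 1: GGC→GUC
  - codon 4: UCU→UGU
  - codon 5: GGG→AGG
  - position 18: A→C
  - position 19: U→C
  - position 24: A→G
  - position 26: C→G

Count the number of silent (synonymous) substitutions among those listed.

2

Codon 1: GGC (Gly) → GUC (Val) — missense.
Codon 4: UCU (Ser) → UGU (Cys) — missense.
Codon 5: GGG (Gly) → AGG (Arg) — missense.
Codon 6: GUA (Val) → GUC (Val) — synonymous.
Codon 7: UCU (Ser) → CCU (Pro) — missense.
Codon 8: GAA (Glu) → GAG (Glu) — synonymous.
Codon 9: UCU (Ser) → UGU (Cys) — missense.
Synonymous: 2 of 7.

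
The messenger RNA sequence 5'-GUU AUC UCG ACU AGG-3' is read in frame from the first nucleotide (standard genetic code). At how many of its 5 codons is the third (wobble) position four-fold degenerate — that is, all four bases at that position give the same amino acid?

3

Codon 1 GUU (Val): third position 4-fold.
Codon 2 AUC (Ile): third position 3-fold.
Codon 3 UCG (Ser): third position 4-fold.
Codon 4 ACU (Thr): third position 4-fold.
Codon 5 AGG (Arg): third position 2-fold.
Four-fold degenerate third positions: 3.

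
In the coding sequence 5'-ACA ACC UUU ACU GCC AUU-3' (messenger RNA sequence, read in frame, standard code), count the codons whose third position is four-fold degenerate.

Codon 1 ACA (Thr): third position 4-fold.
Codon 2 ACC (Thr): third position 4-fold.
Codon 3 UUU (Phe): third position 2-fold.
Codon 4 ACU (Thr): third position 4-fold.
Codon 5 GCC (Ala): third position 4-fold.
Codon 6 AUU (Ile): third position 3-fold.
Four-fold degenerate third positions: 4.

4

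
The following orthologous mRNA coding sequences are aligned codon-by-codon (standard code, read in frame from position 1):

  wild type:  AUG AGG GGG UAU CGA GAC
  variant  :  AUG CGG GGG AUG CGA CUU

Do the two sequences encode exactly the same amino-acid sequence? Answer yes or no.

Codon 1: AUG Met / AUG Met — identical.
Codon 2: AGG Arg / CGG Arg — synonymous.
Codon 3: GGG Gly / GGG Gly — identical.
Codon 4: UAU Tyr / AUG Met — nonsynonymous.
Codon 5: CGA Arg / CGA Arg — identical.
Codon 6: GAC Asp / CUU Leu — nonsynonymous.
Nonsynonymous differences: 2 → different protein.

no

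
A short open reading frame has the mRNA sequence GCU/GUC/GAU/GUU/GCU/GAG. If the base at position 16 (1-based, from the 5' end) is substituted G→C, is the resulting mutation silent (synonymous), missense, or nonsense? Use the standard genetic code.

missense

Position 16 falls in codon 6: GAG → Glu.
After the substitution the codon is CAG → Gln.
Glu ≠ Gln, so this is a missense mutation.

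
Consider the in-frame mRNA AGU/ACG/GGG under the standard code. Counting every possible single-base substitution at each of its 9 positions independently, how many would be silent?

7

Codon 1 (AGU, Ser): 1 synonymous substitution.
Codon 2 (ACG, Thr): 3 synonymous substitutions.
Codon 3 (GGG, Gly): 3 synonymous substitutions.
Total: 1 + 3 + 3 = 7.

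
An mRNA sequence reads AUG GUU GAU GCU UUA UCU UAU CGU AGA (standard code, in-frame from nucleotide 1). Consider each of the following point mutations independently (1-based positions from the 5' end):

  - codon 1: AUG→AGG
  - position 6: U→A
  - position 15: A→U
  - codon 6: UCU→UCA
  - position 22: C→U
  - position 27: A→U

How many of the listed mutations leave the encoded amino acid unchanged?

Codon 1: AUG (Met) → AGG (Arg) — missense.
Codon 2: GUU (Val) → GUA (Val) — synonymous.
Codon 5: UUA (Leu) → UUU (Phe) — missense.
Codon 6: UCU (Ser) → UCA (Ser) — synonymous.
Codon 8: CGU (Arg) → UGU (Cys) — missense.
Codon 9: AGA (Arg) → AGU (Ser) — missense.
Synonymous: 2 of 6.

2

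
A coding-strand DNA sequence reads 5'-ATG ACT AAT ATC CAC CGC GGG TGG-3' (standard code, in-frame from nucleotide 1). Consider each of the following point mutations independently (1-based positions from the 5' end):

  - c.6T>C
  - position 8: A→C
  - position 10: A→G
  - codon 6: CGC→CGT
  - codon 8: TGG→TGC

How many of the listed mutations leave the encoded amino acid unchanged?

2

Codon 2: ACT (Thr) → ACC (Thr) — synonymous.
Codon 3: AAT (Asn) → ACT (Thr) — missense.
Codon 4: ATC (Ile) → GTC (Val) — missense.
Codon 6: CGC (Arg) → CGT (Arg) — synonymous.
Codon 8: TGG (Trp) → TGC (Cys) — missense.
Synonymous: 2 of 5.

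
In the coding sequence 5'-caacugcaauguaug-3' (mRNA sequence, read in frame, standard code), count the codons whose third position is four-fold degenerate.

Codon 1 CAA (Gln): third position 2-fold.
Codon 2 CUG (Leu): third position 4-fold.
Codon 3 CAA (Gln): third position 2-fold.
Codon 4 UGU (Cys): third position 2-fold.
Codon 5 AUG (Met): third position 1-fold.
Four-fold degenerate third positions: 1.

1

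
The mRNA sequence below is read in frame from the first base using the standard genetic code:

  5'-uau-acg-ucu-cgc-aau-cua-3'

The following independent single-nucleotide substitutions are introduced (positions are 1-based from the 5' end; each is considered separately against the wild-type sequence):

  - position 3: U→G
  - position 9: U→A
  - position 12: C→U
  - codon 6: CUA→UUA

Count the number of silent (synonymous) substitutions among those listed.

3

Codon 1: UAU (Tyr) → UAG (Stop) — nonsense.
Codon 3: UCU (Ser) → UCA (Ser) — synonymous.
Codon 4: CGC (Arg) → CGU (Arg) — synonymous.
Codon 6: CUA (Leu) → UUA (Leu) — synonymous.
Synonymous: 3 of 4.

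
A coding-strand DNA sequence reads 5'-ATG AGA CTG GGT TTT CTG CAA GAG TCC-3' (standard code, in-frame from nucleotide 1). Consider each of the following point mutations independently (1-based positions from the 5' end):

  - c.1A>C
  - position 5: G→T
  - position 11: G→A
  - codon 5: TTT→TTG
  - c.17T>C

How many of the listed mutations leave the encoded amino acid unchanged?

0

Codon 1: ATG (Met) → CTG (Leu) — missense.
Codon 2: AGA (Arg) → ATA (Ile) — missense.
Codon 4: GGT (Gly) → GAT (Asp) — missense.
Codon 5: TTT (Phe) → TTG (Leu) — missense.
Codon 6: CTG (Leu) → CCG (Pro) — missense.
Synonymous: 0 of 5.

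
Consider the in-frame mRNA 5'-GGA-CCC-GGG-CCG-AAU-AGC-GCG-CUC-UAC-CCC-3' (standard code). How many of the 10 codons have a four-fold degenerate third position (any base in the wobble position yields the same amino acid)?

7

Codon 1 GGA (Gly): third position 4-fold.
Codon 2 CCC (Pro): third position 4-fold.
Codon 3 GGG (Gly): third position 4-fold.
Codon 4 CCG (Pro): third position 4-fold.
Codon 5 AAU (Asn): third position 2-fold.
Codon 6 AGC (Ser): third position 2-fold.
Codon 7 GCG (Ala): third position 4-fold.
Codon 8 CUC (Leu): third position 4-fold.
Codon 9 UAC (Tyr): third position 2-fold.
Codon 10 CCC (Pro): third position 4-fold.
Four-fold degenerate third positions: 7.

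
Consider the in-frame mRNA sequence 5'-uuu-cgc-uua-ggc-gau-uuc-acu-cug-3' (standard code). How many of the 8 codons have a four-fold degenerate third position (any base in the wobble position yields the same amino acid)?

Codon 1 UUU (Phe): third position 2-fold.
Codon 2 CGC (Arg): third position 4-fold.
Codon 3 UUA (Leu): third position 2-fold.
Codon 4 GGC (Gly): third position 4-fold.
Codon 5 GAU (Asp): third position 2-fold.
Codon 6 UUC (Phe): third position 2-fold.
Codon 7 ACU (Thr): third position 4-fold.
Codon 8 CUG (Leu): third position 4-fold.
Four-fold degenerate third positions: 4.

4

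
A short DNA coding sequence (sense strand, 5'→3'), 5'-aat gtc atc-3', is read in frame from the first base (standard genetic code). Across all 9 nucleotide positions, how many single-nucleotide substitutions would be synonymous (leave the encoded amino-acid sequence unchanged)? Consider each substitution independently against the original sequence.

6

Codon 1 (AAT, Asn): 1 synonymous substitution.
Codon 2 (GTC, Val): 3 synonymous substitutions.
Codon 3 (ATC, Ile): 2 synonymous substitutions.
Total: 1 + 3 + 2 = 6.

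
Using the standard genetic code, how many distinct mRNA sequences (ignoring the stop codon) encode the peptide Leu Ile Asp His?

Leu: 6 codons.
Ile: 3 codons.
Asp: 2 codons.
His: 2 codons.
6 × 3 × 2 × 2 = 72.

72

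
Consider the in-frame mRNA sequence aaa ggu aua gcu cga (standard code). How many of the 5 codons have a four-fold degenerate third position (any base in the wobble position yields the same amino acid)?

Codon 1 AAA (Lys): third position 2-fold.
Codon 2 GGU (Gly): third position 4-fold.
Codon 3 AUA (Ile): third position 3-fold.
Codon 4 GCU (Ala): third position 4-fold.
Codon 5 CGA (Arg): third position 4-fold.
Four-fold degenerate third positions: 3.

3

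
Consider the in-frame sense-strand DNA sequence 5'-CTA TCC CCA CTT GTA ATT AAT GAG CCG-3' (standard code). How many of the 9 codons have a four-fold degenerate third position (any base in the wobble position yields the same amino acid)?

6

Codon 1 CTA (Leu): third position 4-fold.
Codon 2 TCC (Ser): third position 4-fold.
Codon 3 CCA (Pro): third position 4-fold.
Codon 4 CTT (Leu): third position 4-fold.
Codon 5 GTA (Val): third position 4-fold.
Codon 6 ATT (Ile): third position 3-fold.
Codon 7 AAT (Asn): third position 2-fold.
Codon 8 GAG (Glu): third position 2-fold.
Codon 9 CCG (Pro): third position 4-fold.
Four-fold degenerate third positions: 6.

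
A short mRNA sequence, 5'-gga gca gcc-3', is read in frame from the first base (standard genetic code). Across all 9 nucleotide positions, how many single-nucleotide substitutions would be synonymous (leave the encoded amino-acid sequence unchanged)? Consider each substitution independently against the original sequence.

9

Codon 1 (GGA, Gly): 3 synonymous substitutions.
Codon 2 (GCA, Ala): 3 synonymous substitutions.
Codon 3 (GCC, Ala): 3 synonymous substitutions.
Total: 3 + 3 + 3 = 9.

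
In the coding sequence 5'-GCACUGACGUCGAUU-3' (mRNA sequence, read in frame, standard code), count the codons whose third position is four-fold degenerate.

Codon 1 GCA (Ala): third position 4-fold.
Codon 2 CUG (Leu): third position 4-fold.
Codon 3 ACG (Thr): third position 4-fold.
Codon 4 UCG (Ser): third position 4-fold.
Codon 5 AUU (Ile): third position 3-fold.
Four-fold degenerate third positions: 4.

4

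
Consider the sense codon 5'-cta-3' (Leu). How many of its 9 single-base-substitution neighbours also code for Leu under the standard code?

4

Position 1: TTA → 1 synonymous.
Position 2: none → 0 synonymous.
Position 3: CTT, CTC, CTG → 3 synonymous.
Total: 1 + 0 + 3 = 4.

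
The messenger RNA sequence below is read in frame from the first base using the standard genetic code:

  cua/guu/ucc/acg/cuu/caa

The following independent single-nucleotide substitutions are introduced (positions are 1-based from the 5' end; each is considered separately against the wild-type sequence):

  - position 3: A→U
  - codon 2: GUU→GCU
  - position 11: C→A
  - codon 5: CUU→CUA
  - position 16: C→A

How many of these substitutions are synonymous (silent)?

Codon 1: CUA (Leu) → CUU (Leu) — synonymous.
Codon 2: GUU (Val) → GCU (Ala) — missense.
Codon 4: ACG (Thr) → AAG (Lys) — missense.
Codon 5: CUU (Leu) → CUA (Leu) — synonymous.
Codon 6: CAA (Gln) → AAA (Lys) — missense.
Synonymous: 2 of 5.

2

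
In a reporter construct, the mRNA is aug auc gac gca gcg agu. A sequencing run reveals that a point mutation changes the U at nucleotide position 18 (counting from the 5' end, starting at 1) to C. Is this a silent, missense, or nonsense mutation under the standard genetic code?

silent

Position 18 falls in codon 6: AGU → Ser.
After the substitution the codon is AGC → Ser.
Both encode Ser, so the change is synonymous.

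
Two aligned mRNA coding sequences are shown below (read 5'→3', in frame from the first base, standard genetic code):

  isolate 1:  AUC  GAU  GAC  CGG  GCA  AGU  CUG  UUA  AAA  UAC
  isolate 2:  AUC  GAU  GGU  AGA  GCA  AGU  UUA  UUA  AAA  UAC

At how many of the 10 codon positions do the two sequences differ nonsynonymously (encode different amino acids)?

1

Codon 1: AUC Ile / AUC Ile — identical.
Codon 2: GAU Asp / GAU Asp — identical.
Codon 3: GAC Asp / GGU Gly — nonsynonymous.
Codon 4: CGG Arg / AGA Arg — synonymous.
Codon 5: GCA Ala / GCA Ala — identical.
Codon 6: AGU Ser / AGU Ser — identical.
Codon 7: CUG Leu / UUA Leu — synonymous.
Codon 8: UUA Leu / UUA Leu — identical.
Codon 9: AAA Lys / AAA Lys — identical.
Codon 10: UAC Tyr / UAC Tyr — identical.
Nonsynonymous differences: 1.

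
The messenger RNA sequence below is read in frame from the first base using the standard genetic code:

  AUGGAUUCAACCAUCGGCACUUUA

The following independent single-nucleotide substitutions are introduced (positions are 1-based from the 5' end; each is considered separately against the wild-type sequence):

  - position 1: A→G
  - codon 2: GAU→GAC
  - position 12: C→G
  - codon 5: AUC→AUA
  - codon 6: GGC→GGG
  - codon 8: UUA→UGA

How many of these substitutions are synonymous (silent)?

Codon 1: AUG (Met) → GUG (Val) — missense.
Codon 2: GAU (Asp) → GAC (Asp) — synonymous.
Codon 4: ACC (Thr) → ACG (Thr) — synonymous.
Codon 5: AUC (Ile) → AUA (Ile) — synonymous.
Codon 6: GGC (Gly) → GGG (Gly) — synonymous.
Codon 8: UUA (Leu) → UGA (Stop) — nonsense.
Synonymous: 4 of 6.

4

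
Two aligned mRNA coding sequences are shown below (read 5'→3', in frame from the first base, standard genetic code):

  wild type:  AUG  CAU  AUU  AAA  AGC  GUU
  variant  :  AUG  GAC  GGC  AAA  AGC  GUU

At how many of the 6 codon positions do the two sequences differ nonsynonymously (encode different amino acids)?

Codon 1: AUG Met / AUG Met — identical.
Codon 2: CAU His / GAC Asp — nonsynonymous.
Codon 3: AUU Ile / GGC Gly — nonsynonymous.
Codon 4: AAA Lys / AAA Lys — identical.
Codon 5: AGC Ser / AGC Ser — identical.
Codon 6: GUU Val / GUU Val — identical.
Nonsynonymous differences: 2.

2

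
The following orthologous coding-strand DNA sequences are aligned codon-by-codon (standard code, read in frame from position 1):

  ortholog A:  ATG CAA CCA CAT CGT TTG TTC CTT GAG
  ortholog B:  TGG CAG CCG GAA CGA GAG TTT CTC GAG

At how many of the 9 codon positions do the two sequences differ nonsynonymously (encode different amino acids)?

3

Codon 1: ATG Met / TGG Trp — nonsynonymous.
Codon 2: CAA Gln / CAG Gln — synonymous.
Codon 3: CCA Pro / CCG Pro — synonymous.
Codon 4: CAT His / GAA Glu — nonsynonymous.
Codon 5: CGT Arg / CGA Arg — synonymous.
Codon 6: TTG Leu / GAG Glu — nonsynonymous.
Codon 7: TTC Phe / TTT Phe — synonymous.
Codon 8: CTT Leu / CTC Leu — synonymous.
Codon 9: GAG Glu / GAG Glu — identical.
Nonsynonymous differences: 3.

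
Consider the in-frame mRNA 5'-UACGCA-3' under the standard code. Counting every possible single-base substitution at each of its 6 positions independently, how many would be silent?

Codon 1 (UAC, Tyr): 1 synonymous substitution.
Codon 2 (GCA, Ala): 3 synonymous substitutions.
Total: 1 + 3 = 4.

4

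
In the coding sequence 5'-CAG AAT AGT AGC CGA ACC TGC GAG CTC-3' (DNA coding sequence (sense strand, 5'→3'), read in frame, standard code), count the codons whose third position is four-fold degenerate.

3

Codon 1 CAG (Gln): third position 2-fold.
Codon 2 AAT (Asn): third position 2-fold.
Codon 3 AGT (Ser): third position 2-fold.
Codon 4 AGC (Ser): third position 2-fold.
Codon 5 CGA (Arg): third position 4-fold.
Codon 6 ACC (Thr): third position 4-fold.
Codon 7 TGC (Cys): third position 2-fold.
Codon 8 GAG (Glu): third position 2-fold.
Codon 9 CTC (Leu): third position 4-fold.
Four-fold degenerate third positions: 3.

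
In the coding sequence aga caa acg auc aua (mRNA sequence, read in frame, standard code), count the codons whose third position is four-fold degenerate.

Codon 1 AGA (Arg): third position 2-fold.
Codon 2 CAA (Gln): third position 2-fold.
Codon 3 ACG (Thr): third position 4-fold.
Codon 4 AUC (Ile): third position 3-fold.
Codon 5 AUA (Ile): third position 3-fold.
Four-fold degenerate third positions: 1.

1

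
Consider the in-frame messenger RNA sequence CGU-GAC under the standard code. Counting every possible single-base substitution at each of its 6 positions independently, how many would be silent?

Codon 1 (CGU, Arg): 3 synonymous substitutions.
Codon 2 (GAC, Asp): 1 synonymous substitution.
Total: 3 + 1 = 4.

4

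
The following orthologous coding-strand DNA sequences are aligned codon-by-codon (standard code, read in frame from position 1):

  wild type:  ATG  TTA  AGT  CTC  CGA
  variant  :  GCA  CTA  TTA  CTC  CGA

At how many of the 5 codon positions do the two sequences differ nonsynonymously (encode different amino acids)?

Codon 1: ATG Met / GCA Ala — nonsynonymous.
Codon 2: TTA Leu / CTA Leu — synonymous.
Codon 3: AGT Ser / TTA Leu — nonsynonymous.
Codon 4: CTC Leu / CTC Leu — identical.
Codon 5: CGA Arg / CGA Arg — identical.
Nonsynonymous differences: 2.

2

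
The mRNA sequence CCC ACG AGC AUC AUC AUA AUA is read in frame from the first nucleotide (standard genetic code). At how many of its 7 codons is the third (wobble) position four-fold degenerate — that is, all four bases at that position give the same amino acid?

2

Codon 1 CCC (Pro): third position 4-fold.
Codon 2 ACG (Thr): third position 4-fold.
Codon 3 AGC (Ser): third position 2-fold.
Codon 4 AUC (Ile): third position 3-fold.
Codon 5 AUC (Ile): third position 3-fold.
Codon 6 AUA (Ile): third position 3-fold.
Codon 7 AUA (Ile): third position 3-fold.
Four-fold degenerate third positions: 2.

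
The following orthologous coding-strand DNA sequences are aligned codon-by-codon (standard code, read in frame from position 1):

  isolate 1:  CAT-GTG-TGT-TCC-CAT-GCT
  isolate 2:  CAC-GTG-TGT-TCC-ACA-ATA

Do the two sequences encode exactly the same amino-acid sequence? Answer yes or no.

Codon 1: CAT His / CAC His — synonymous.
Codon 2: GTG Val / GTG Val — identical.
Codon 3: TGT Cys / TGT Cys — identical.
Codon 4: TCC Ser / TCC Ser — identical.
Codon 5: CAT His / ACA Thr — nonsynonymous.
Codon 6: GCT Ala / ATA Ile — nonsynonymous.
Nonsynonymous differences: 2 → different protein.

no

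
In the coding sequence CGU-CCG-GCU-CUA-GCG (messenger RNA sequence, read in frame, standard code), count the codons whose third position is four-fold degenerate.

Codon 1 CGU (Arg): third position 4-fold.
Codon 2 CCG (Pro): third position 4-fold.
Codon 3 GCU (Ala): third position 4-fold.
Codon 4 CUA (Leu): third position 4-fold.
Codon 5 GCG (Ala): third position 4-fold.
Four-fold degenerate third positions: 5.

5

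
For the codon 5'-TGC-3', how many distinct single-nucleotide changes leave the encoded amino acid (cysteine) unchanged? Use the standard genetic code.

1

Position 1: none → 0 synonymous.
Position 2: none → 0 synonymous.
Position 3: TGT → 1 synonymous.
Total: 0 + 0 + 1 = 1.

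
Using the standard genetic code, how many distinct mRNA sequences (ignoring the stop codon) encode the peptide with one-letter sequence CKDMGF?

64

Cys: 2 codons.
Lys: 2 codons.
Asp: 2 codons.
Met: 1 codon.
Gly: 4 codons.
Phe: 2 codons.
2 × 2 × 2 × 1 × 4 × 2 = 64.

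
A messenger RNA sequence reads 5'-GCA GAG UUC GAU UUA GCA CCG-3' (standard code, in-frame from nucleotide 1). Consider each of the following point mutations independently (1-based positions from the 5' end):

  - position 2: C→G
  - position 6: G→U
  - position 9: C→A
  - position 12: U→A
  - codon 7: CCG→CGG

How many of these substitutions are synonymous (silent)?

Codon 1: GCA (Ala) → GGA (Gly) — missense.
Codon 2: GAG (Glu) → GAU (Asp) — missense.
Codon 3: UUC (Phe) → UUA (Leu) — missense.
Codon 4: GAU (Asp) → GAA (Glu) — missense.
Codon 7: CCG (Pro) → CGG (Arg) — missense.
Synonymous: 0 of 5.

0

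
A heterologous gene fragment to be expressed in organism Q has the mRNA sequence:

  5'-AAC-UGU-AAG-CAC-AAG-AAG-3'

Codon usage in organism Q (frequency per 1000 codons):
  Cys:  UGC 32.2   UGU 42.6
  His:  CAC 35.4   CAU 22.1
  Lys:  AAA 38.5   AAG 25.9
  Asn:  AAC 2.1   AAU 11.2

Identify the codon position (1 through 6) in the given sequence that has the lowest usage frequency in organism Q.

Codon 1 AAC (Asn): 2.1 per 1000.
Codon 2 UGU (Cys): 42.6 per 1000.
Codon 3 AAG (Lys): 25.9 per 1000.
Codon 4 CAC (His): 35.4 per 1000.
Codon 5 AAG (Lys): 25.9 per 1000.
Codon 6 AAG (Lys): 25.9 per 1000.
Lowest frequency is 2.1 at codon 1.

1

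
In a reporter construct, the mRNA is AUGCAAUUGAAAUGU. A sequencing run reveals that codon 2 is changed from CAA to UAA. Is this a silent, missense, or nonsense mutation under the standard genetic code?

Position 4 falls in codon 2: CAA → Gln.
After the substitution the codon is UAA → Stop.
The new codon is a stop codon, so this is a nonsense mutation.

nonsense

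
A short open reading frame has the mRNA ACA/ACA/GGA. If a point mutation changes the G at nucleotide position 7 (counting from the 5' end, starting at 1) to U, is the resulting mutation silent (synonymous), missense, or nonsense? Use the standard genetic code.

nonsense

Position 7 falls in codon 3: GGA → Gly.
After the substitution the codon is UGA → Stop.
The new codon is a stop codon, so this is a nonsense mutation.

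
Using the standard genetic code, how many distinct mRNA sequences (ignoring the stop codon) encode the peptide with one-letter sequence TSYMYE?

Thr: 4 codons.
Ser: 6 codons.
Tyr: 2 codons.
Met: 1 codon.
Tyr: 2 codons.
Glu: 2 codons.
4 × 6 × 2 × 1 × 2 × 2 = 192.

192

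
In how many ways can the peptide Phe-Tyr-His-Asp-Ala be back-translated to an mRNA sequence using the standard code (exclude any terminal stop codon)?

Phe: 2 codons.
Tyr: 2 codons.
His: 2 codons.
Asp: 2 codons.
Ala: 4 codons.
2 × 2 × 2 × 2 × 4 = 64.

64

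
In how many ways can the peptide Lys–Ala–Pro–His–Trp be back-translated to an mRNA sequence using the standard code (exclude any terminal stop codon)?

64

Lys: 2 codons.
Ala: 4 codons.
Pro: 4 codons.
His: 2 codons.
Trp: 1 codon.
2 × 4 × 4 × 2 × 1 = 64.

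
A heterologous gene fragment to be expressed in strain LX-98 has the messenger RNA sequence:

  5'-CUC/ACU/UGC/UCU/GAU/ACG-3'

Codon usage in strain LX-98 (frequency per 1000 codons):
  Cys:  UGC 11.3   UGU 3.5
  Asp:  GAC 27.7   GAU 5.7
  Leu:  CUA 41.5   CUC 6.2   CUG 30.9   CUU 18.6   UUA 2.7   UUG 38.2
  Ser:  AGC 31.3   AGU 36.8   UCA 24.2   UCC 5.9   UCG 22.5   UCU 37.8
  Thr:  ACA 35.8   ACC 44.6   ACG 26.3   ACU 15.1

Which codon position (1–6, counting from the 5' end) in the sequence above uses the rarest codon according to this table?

Codon 1 CUC (Leu): 6.2 per 1000.
Codon 2 ACU (Thr): 15.1 per 1000.
Codon 3 UGC (Cys): 11.3 per 1000.
Codon 4 UCU (Ser): 37.8 per 1000.
Codon 5 GAU (Asp): 5.7 per 1000.
Codon 6 ACG (Thr): 26.3 per 1000.
Lowest frequency is 5.7 at codon 5.

5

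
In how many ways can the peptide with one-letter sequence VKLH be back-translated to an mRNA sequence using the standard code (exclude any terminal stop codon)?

96

Val: 4 codons.
Lys: 2 codons.
Leu: 6 codons.
His: 2 codons.
4 × 2 × 6 × 2 = 96.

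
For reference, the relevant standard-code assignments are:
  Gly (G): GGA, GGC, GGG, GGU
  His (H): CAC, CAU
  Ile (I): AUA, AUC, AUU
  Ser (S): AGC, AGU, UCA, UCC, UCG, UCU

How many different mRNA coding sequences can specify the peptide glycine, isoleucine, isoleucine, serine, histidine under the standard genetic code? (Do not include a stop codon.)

Gly: 4 codons.
Ile: 3 codons.
Ile: 3 codons.
Ser: 6 codons.
His: 2 codons.
4 × 3 × 3 × 6 × 2 = 432.

432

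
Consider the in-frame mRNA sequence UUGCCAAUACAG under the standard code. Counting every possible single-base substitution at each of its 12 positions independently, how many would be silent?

Codon 1 (UUG, Leu): 2 synonymous substitutions.
Codon 2 (CCA, Pro): 3 synonymous substitutions.
Codon 3 (AUA, Ile): 2 synonymous substitutions.
Codon 4 (CAG, Gln): 1 synonymous substitution.
Total: 2 + 3 + 2 + 1 = 8.

8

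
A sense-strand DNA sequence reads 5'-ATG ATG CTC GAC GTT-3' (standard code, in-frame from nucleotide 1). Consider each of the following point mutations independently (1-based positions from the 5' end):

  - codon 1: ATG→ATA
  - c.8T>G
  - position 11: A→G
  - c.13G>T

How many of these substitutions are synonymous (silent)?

Codon 1: ATG (Met) → ATA (Ile) — missense.
Codon 3: CTC (Leu) → CGC (Arg) — missense.
Codon 4: GAC (Asp) → GGC (Gly) — missense.
Codon 5: GTT (Val) → TTT (Phe) — missense.
Synonymous: 0 of 4.

0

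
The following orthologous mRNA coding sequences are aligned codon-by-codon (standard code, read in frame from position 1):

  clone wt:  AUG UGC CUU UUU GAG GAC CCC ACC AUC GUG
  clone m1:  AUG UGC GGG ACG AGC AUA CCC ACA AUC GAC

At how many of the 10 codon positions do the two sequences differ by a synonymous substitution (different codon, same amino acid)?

Codon 1: AUG Met / AUG Met — identical.
Codon 2: UGC Cys / UGC Cys — identical.
Codon 3: CUU Leu / GGG Gly — nonsynonymous.
Codon 4: UUU Phe / ACG Thr — nonsynonymous.
Codon 5: GAG Glu / AGC Ser — nonsynonymous.
Codon 6: GAC Asp / AUA Ile — nonsynonymous.
Codon 7: CCC Pro / CCC Pro — identical.
Codon 8: ACC Thr / ACA Thr — synonymous.
Codon 9: AUC Ile / AUC Ile — identical.
Codon 10: GUG Val / GAC Asp — nonsynonymous.
Synonymous differences: 1.

1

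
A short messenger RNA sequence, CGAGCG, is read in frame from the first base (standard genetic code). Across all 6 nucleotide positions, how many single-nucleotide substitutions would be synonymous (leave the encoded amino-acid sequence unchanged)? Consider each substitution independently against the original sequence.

Codon 1 (CGA, Arg): 4 synonymous substitutions.
Codon 2 (GCG, Ala): 3 synonymous substitutions.
Total: 4 + 3 = 7.

7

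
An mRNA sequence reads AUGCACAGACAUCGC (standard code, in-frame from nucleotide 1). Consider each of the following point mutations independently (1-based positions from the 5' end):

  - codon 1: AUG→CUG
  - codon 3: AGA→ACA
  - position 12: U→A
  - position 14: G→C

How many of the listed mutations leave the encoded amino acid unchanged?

0

Codon 1: AUG (Met) → CUG (Leu) — missense.
Codon 3: AGA (Arg) → ACA (Thr) — missense.
Codon 4: CAU (His) → CAA (Gln) — missense.
Codon 5: CGC (Arg) → CCC (Pro) — missense.
Synonymous: 0 of 4.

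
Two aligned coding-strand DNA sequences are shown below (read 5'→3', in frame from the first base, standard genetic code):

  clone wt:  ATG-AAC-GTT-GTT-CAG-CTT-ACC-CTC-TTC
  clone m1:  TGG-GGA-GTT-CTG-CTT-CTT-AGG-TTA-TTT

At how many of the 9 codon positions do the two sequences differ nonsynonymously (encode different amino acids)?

5

Codon 1: ATG Met / TGG Trp — nonsynonymous.
Codon 2: AAC Asn / GGA Gly — nonsynonymous.
Codon 3: GTT Val / GTT Val — identical.
Codon 4: GTT Val / CTG Leu — nonsynonymous.
Codon 5: CAG Gln / CTT Leu — nonsynonymous.
Codon 6: CTT Leu / CTT Leu — identical.
Codon 7: ACC Thr / AGG Arg — nonsynonymous.
Codon 8: CTC Leu / TTA Leu — synonymous.
Codon 9: TTC Phe / TTT Phe — synonymous.
Nonsynonymous differences: 5.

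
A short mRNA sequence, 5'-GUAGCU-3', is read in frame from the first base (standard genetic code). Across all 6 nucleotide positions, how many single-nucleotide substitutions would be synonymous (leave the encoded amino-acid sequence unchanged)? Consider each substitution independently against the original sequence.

Codon 1 (GUA, Val): 3 synonymous substitutions.
Codon 2 (GCU, Ala): 3 synonymous substitutions.
Total: 3 + 3 = 6.

6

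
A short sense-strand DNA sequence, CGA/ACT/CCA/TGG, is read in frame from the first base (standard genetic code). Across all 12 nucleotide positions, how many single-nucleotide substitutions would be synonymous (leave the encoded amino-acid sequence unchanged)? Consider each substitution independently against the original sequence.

10

Codon 1 (CGA, Arg): 4 synonymous substitutions.
Codon 2 (ACT, Thr): 3 synonymous substitutions.
Codon 3 (CCA, Pro): 3 synonymous substitutions.
Codon 4 (TGG, Trp): 0 synonymous substitutions.
Total: 4 + 3 + 3 + 0 = 10.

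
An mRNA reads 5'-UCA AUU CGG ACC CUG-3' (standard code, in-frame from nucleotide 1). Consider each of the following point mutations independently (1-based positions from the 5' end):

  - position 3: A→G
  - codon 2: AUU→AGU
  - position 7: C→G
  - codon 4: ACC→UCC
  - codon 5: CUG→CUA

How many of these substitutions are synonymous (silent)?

Codon 1: UCA (Ser) → UCG (Ser) — synonymous.
Codon 2: AUU (Ile) → AGU (Ser) — missense.
Codon 3: CGG (Arg) → GGG (Gly) — missense.
Codon 4: ACC (Thr) → UCC (Ser) — missense.
Codon 5: CUG (Leu) → CUA (Leu) — synonymous.
Synonymous: 2 of 5.

2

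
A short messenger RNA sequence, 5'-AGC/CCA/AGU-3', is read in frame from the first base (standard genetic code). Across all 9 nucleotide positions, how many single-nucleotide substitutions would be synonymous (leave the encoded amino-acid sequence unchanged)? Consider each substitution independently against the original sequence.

Codon 1 (AGC, Ser): 1 synonymous substitution.
Codon 2 (CCA, Pro): 3 synonymous substitutions.
Codon 3 (AGU, Ser): 1 synonymous substitution.
Total: 1 + 3 + 1 = 5.

5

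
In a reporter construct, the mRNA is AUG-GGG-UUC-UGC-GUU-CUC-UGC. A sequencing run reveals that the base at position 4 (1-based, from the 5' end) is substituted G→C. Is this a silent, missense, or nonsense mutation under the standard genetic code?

missense

Position 4 falls in codon 2: GGG → Gly.
After the substitution the codon is CGG → Arg.
Gly ≠ Arg, so this is a missense mutation.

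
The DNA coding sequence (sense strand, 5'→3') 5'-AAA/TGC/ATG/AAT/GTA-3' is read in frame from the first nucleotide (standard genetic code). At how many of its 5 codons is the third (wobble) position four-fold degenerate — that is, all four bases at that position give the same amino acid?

1

Codon 1 AAA (Lys): third position 2-fold.
Codon 2 TGC (Cys): third position 2-fold.
Codon 3 ATG (Met): third position 1-fold.
Codon 4 AAT (Asn): third position 2-fold.
Codon 5 GTA (Val): third position 4-fold.
Four-fold degenerate third positions: 1.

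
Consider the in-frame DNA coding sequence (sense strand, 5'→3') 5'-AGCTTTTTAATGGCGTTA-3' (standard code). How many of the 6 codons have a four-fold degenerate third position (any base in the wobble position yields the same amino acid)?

Codon 1 AGC (Ser): third position 2-fold.
Codon 2 TTT (Phe): third position 2-fold.
Codon 3 TTA (Leu): third position 2-fold.
Codon 4 ATG (Met): third position 1-fold.
Codon 5 GCG (Ala): third position 4-fold.
Codon 6 TTA (Leu): third position 2-fold.
Four-fold degenerate third positions: 1.

1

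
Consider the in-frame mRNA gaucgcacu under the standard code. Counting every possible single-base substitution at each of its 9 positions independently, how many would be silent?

Codon 1 (GAU, Asp): 1 synonymous substitution.
Codon 2 (CGC, Arg): 3 synonymous substitutions.
Codon 3 (ACU, Thr): 3 synonymous substitutions.
Total: 1 + 3 + 3 = 7.

7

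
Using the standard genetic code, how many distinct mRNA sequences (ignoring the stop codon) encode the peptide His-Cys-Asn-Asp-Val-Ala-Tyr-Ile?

His: 2 codons.
Cys: 2 codons.
Asn: 2 codons.
Asp: 2 codons.
Val: 4 codons.
Ala: 4 codons.
Tyr: 2 codons.
Ile: 3 codons.
2 × 2 × 2 × 2 × 4 × 4 × 2 × 3 = 1536.

1536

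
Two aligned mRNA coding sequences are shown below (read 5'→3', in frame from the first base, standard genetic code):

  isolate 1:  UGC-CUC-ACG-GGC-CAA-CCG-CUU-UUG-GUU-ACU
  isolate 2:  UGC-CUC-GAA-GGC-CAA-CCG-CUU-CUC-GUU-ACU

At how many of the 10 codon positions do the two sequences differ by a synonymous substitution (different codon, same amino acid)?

1

Codon 1: UGC Cys / UGC Cys — identical.
Codon 2: CUC Leu / CUC Leu — identical.
Codon 3: ACG Thr / GAA Glu — nonsynonymous.
Codon 4: GGC Gly / GGC Gly — identical.
Codon 5: CAA Gln / CAA Gln — identical.
Codon 6: CCG Pro / CCG Pro — identical.
Codon 7: CUU Leu / CUU Leu — identical.
Codon 8: UUG Leu / CUC Leu — synonymous.
Codon 9: GUU Val / GUU Val — identical.
Codon 10: ACU Thr / ACU Thr — identical.
Synonymous differences: 1.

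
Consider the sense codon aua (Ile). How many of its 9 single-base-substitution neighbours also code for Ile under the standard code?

2

Position 1: none → 0 synonymous.
Position 2: none → 0 synonymous.
Position 3: AUU, AUC → 2 synonymous.
Total: 0 + 0 + 2 = 2.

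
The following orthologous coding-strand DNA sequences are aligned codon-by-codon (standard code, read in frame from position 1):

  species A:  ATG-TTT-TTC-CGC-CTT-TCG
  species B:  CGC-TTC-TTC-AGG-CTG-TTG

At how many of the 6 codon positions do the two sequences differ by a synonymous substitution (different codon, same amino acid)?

3

Codon 1: ATG Met / CGC Arg — nonsynonymous.
Codon 2: TTT Phe / TTC Phe — synonymous.
Codon 3: TTC Phe / TTC Phe — identical.
Codon 4: CGC Arg / AGG Arg — synonymous.
Codon 5: CTT Leu / CTG Leu — synonymous.
Codon 6: TCG Ser / TTG Leu — nonsynonymous.
Synonymous differences: 3.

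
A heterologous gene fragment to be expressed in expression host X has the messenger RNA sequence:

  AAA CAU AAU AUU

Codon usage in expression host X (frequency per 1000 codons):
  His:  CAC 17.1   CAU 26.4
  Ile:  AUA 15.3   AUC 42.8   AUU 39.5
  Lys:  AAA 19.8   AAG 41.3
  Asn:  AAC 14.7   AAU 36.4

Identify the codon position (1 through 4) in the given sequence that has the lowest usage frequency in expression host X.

1

Codon 1 AAA (Lys): 19.8 per 1000.
Codon 2 CAU (His): 26.4 per 1000.
Codon 3 AAU (Asn): 36.4 per 1000.
Codon 4 AUU (Ile): 39.5 per 1000.
Lowest frequency is 19.8 at codon 1.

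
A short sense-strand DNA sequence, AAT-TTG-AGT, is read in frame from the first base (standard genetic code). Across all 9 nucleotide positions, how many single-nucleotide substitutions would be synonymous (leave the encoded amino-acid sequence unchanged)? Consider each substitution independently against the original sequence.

4

Codon 1 (AAT, Asn): 1 synonymous substitution.
Codon 2 (TTG, Leu): 2 synonymous substitutions.
Codon 3 (AGT, Ser): 1 synonymous substitution.
Total: 1 + 2 + 1 = 4.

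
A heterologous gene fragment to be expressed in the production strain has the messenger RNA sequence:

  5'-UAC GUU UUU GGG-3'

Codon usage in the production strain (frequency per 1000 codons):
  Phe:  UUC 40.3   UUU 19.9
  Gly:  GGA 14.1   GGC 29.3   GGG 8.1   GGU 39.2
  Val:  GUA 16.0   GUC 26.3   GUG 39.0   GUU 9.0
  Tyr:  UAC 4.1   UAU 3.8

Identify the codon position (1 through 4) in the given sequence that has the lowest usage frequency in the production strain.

1

Codon 1 UAC (Tyr): 4.1 per 1000.
Codon 2 GUU (Val): 9.0 per 1000.
Codon 3 UUU (Phe): 19.9 per 1000.
Codon 4 GGG (Gly): 8.1 per 1000.
Lowest frequency is 4.1 at codon 1.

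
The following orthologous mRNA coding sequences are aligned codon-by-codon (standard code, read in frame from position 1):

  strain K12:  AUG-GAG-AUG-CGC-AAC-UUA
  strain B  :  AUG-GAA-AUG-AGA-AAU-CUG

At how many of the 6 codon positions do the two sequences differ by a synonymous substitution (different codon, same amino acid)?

Codon 1: AUG Met / AUG Met — identical.
Codon 2: GAG Glu / GAA Glu — synonymous.
Codon 3: AUG Met / AUG Met — identical.
Codon 4: CGC Arg / AGA Arg — synonymous.
Codon 5: AAC Asn / AAU Asn — synonymous.
Codon 6: UUA Leu / CUG Leu — synonymous.
Synonymous differences: 4.

4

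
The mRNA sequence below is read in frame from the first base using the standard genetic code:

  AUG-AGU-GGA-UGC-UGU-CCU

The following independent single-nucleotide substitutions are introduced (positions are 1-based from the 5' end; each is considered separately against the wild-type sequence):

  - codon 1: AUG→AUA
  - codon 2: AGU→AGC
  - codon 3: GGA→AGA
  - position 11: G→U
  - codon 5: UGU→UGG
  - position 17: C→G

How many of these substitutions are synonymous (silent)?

1

Codon 1: AUG (Met) → AUA (Ile) — missense.
Codon 2: AGU (Ser) → AGC (Ser) — synonymous.
Codon 3: GGA (Gly) → AGA (Arg) — missense.
Codon 4: UGC (Cys) → UUC (Phe) — missense.
Codon 5: UGU (Cys) → UGG (Trp) — missense.
Codon 6: CCU (Pro) → CGU (Arg) — missense.
Synonymous: 1 of 6.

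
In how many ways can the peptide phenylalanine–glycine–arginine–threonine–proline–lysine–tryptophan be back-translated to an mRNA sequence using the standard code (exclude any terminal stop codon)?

1536

Phe: 2 codons.
Gly: 4 codons.
Arg: 6 codons.
Thr: 4 codons.
Pro: 4 codons.
Lys: 2 codons.
Trp: 1 codon.
2 × 4 × 6 × 4 × 4 × 2 × 1 = 1536.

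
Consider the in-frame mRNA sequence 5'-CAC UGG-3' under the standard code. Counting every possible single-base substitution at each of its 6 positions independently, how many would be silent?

1

Codon 1 (CAC, His): 1 synonymous substitution.
Codon 2 (UGG, Trp): 0 synonymous substitutions.
Total: 1 + 0 = 1.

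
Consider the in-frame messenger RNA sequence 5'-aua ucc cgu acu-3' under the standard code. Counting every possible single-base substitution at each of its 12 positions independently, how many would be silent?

Codon 1 (AUA, Ile): 2 synonymous substitutions.
Codon 2 (UCC, Ser): 3 synonymous substitutions.
Codon 3 (CGU, Arg): 3 synonymous substitutions.
Codon 4 (ACU, Thr): 3 synonymous substitutions.
Total: 2 + 3 + 3 + 3 = 11.

11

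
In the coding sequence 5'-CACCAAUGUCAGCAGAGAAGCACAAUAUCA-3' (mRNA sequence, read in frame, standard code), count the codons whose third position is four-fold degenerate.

Codon 1 CAC (His): third position 2-fold.
Codon 2 CAA (Gln): third position 2-fold.
Codon 3 UGU (Cys): third position 2-fold.
Codon 4 CAG (Gln): third position 2-fold.
Codon 5 CAG (Gln): third position 2-fold.
Codon 6 AGA (Arg): third position 2-fold.
Codon 7 AGC (Ser): third position 2-fold.
Codon 8 ACA (Thr): third position 4-fold.
Codon 9 AUA (Ile): third position 3-fold.
Codon 10 UCA (Ser): third position 4-fold.
Four-fold degenerate third positions: 2.

2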